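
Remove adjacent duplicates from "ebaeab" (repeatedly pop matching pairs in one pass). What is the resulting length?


Input: ebaeab
Stack-based adjacent duplicate removal:
  Read 'e': push. Stack: e
  Read 'b': push. Stack: eb
  Read 'a': push. Stack: eba
  Read 'e': push. Stack: ebae
  Read 'a': push. Stack: ebaea
  Read 'b': push. Stack: ebaeab
Final stack: "ebaeab" (length 6)

6


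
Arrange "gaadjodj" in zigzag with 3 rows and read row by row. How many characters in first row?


Zigzag "gaadjodj" into 3 rows:
Placing characters:
  'g' => row 0
  'a' => row 1
  'a' => row 2
  'd' => row 1
  'j' => row 0
  'o' => row 1
  'd' => row 2
  'j' => row 1
Rows:
  Row 0: "gj"
  Row 1: "adoj"
  Row 2: "ad"
First row length: 2

2


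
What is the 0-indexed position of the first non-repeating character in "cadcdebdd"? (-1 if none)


Input: cadcdebdd
Character frequencies:
  'a': 1
  'b': 1
  'c': 2
  'd': 4
  'e': 1
Scanning left to right for freq == 1:
  Position 0 ('c'): freq=2, skip
  Position 1 ('a'): unique! => answer = 1

1


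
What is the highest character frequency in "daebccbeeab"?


Input: daebccbeeab
Character counts:
  'a': 2
  'b': 3
  'c': 2
  'd': 1
  'e': 3
Maximum frequency: 3

3


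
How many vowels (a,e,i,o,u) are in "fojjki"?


Input: fojjki
Checking each character:
  'f' at position 0: consonant
  'o' at position 1: vowel (running total: 1)
  'j' at position 2: consonant
  'j' at position 3: consonant
  'k' at position 4: consonant
  'i' at position 5: vowel (running total: 2)
Total vowels: 2

2


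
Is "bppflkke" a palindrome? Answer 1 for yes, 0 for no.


Input: bppflkke
Reversed: ekklfppb
  Compare pos 0 ('b') with pos 7 ('e'): MISMATCH
  Compare pos 1 ('p') with pos 6 ('k'): MISMATCH
  Compare pos 2 ('p') with pos 5 ('k'): MISMATCH
  Compare pos 3 ('f') with pos 4 ('l'): MISMATCH
Result: not a palindrome

0


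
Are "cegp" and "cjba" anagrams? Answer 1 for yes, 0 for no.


Strings: "cegp", "cjba"
Sorted first:  cegp
Sorted second: abcj
Differ at position 0: 'c' vs 'a' => not anagrams

0


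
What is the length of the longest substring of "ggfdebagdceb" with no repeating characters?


Input: "ggfdebagdceb"
Sliding window (track last position of each char):
  Position 0 ('g'): window [0,0] length 1 -- new best
  Position 1 ('g'): repeat (last at 0), move window start to 1
  Position 1 ('g'): window [1,1] length 1
  Position 2 ('f'): window [1,2] length 2 -- new best
  Position 3 ('d'): window [1,3] length 3 -- new best
  Position 4 ('e'): window [1,4] length 4 -- new best
  Position 5 ('b'): window [1,5] length 5 -- new best
  Position 6 ('a'): window [1,6] length 6 -- new best
  Position 7 ('g'): repeat (last at 1), move window start to 2
  Position 7 ('g'): window [2,7] length 6
  Position 8 ('d'): repeat (last at 3), move window start to 4
  Position 8 ('d'): window [4,8] length 5
  Position 9 ('c'): window [4,9] length 6
  Position 10 ('e'): repeat (last at 4), move window start to 5
  Position 10 ('e'): window [5,10] length 6
  Position 11 ('b'): repeat (last at 5), move window start to 6
  Position 11 ('b'): window [6,11] length 6
Longest substring with no repeats: "gfdeba" with length 6

6


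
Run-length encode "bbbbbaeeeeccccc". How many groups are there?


Input: bbbbbaeeeeccccc
Scanning for consecutive runs:
  Group 1: 'b' x 5 (positions 0-4)
  Group 2: 'a' x 1 (positions 5-5)
  Group 3: 'e' x 4 (positions 6-9)
  Group 4: 'c' x 5 (positions 10-14)
Total groups: 4

4


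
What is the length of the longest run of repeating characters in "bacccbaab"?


Input: "bacccbaab"
Scanning for longest run:
  Position 1 ('a'): new char, reset run to 1
  Position 2 ('c'): new char, reset run to 1
  Position 3 ('c'): continues run of 'c', length=2
  Position 4 ('c'): continues run of 'c', length=3
  Position 5 ('b'): new char, reset run to 1
  Position 6 ('a'): new char, reset run to 1
  Position 7 ('a'): continues run of 'a', length=2
  Position 8 ('b'): new char, reset run to 1
Longest run: 'c' with length 3

3


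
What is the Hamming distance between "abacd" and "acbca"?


Comparing "abacd" and "acbca" position by position:
  Position 0: 'a' vs 'a' => same
  Position 1: 'b' vs 'c' => differ
  Position 2: 'a' vs 'b' => differ
  Position 3: 'c' vs 'c' => same
  Position 4: 'd' vs 'a' => differ
Total differences (Hamming distance): 3

3


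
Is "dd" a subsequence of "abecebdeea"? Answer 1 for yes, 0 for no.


Check if "dd" is a subsequence of "abecebdeea"
Greedy scan:
  Position 0 ('a'): no match needed
  Position 1 ('b'): no match needed
  Position 2 ('e'): no match needed
  Position 3 ('c'): no match needed
  Position 4 ('e'): no match needed
  Position 5 ('b'): no match needed
  Position 6 ('d'): matches sub[0] = 'd'
  Position 7 ('e'): no match needed
  Position 8 ('e'): no match needed
  Position 9 ('a'): no match needed
Only matched 1/2 characters => not a subsequence

0


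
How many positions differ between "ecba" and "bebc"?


Comparing "ecba" and "bebc" position by position:
  Position 0: 'e' vs 'b' => DIFFER
  Position 1: 'c' vs 'e' => DIFFER
  Position 2: 'b' vs 'b' => same
  Position 3: 'a' vs 'c' => DIFFER
Positions that differ: 3

3


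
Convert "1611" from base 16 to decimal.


Input: "1611" in base 16
Positional expansion:
  Digit '1' (value 1) x 16^3 = 4096
  Digit '6' (value 6) x 16^2 = 1536
  Digit '1' (value 1) x 16^1 = 16
  Digit '1' (value 1) x 16^0 = 1
Sum = 5649

5649


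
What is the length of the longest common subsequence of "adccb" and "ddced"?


LCS of "adccb" and "ddced"
DP table:
           d    d    c    e    d
      0    0    0    0    0    0
  a   0    0    0    0    0    0
  d   0    1    1    1    1    1
  c   0    1    1    2    2    2
  c   0    1    1    2    2    2
  b   0    1    1    2    2    2
LCS length = dp[5][5] = 2

2


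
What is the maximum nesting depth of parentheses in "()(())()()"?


Input: "()(())()()"
Tracking depth:
  Position 0 '(': depth becomes 1
  Position 1 ')': depth becomes 0
  Position 2 '(': depth becomes 1
  Position 3 '(': depth becomes 2
  Position 4 ')': depth becomes 1
  Position 5 ')': depth becomes 0
  Position 6 '(': depth becomes 1
  Position 7 ')': depth becomes 0
  Position 8 '(': depth becomes 1
  Position 9 ')': depth becomes 0
Maximum depth reached: 2

2


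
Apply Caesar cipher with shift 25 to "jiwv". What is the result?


Caesar cipher: shift "jiwv" by 25
  'j' (pos 9) + 25 = pos 8 = 'i'
  'i' (pos 8) + 25 = pos 7 = 'h'
  'w' (pos 22) + 25 = pos 21 = 'v'
  'v' (pos 21) + 25 = pos 20 = 'u'
Result: ihvu

ihvu


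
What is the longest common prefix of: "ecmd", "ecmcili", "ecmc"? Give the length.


Words: ecmd, ecmcili, ecmc
  Position 0: all 'e' => match
  Position 1: all 'c' => match
  Position 2: all 'm' => match
  Position 3: ('d', 'c', 'c') => mismatch, stop
LCP = "ecm" (length 3)

3


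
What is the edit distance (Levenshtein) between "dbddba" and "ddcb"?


Computing edit distance: "dbddba" -> "ddcb"
DP table:
           d    d    c    b
      0    1    2    3    4
  d   1    0    1    2    3
  b   2    1    1    2    2
  d   3    2    1    2    3
  d   4    3    2    2    3
  b   5    4    3    3    2
  a   6    5    4    4    3
Edit distance = dp[6][4] = 3

3


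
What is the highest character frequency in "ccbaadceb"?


Input: ccbaadceb
Character counts:
  'a': 2
  'b': 2
  'c': 3
  'd': 1
  'e': 1
Maximum frequency: 3

3


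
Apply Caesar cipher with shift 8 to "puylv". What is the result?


Caesar cipher: shift "puylv" by 8
  'p' (pos 15) + 8 = pos 23 = 'x'
  'u' (pos 20) + 8 = pos 2 = 'c'
  'y' (pos 24) + 8 = pos 6 = 'g'
  'l' (pos 11) + 8 = pos 19 = 't'
  'v' (pos 21) + 8 = pos 3 = 'd'
Result: xcgtd

xcgtd


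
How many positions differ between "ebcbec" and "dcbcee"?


Comparing "ebcbec" and "dcbcee" position by position:
  Position 0: 'e' vs 'd' => DIFFER
  Position 1: 'b' vs 'c' => DIFFER
  Position 2: 'c' vs 'b' => DIFFER
  Position 3: 'b' vs 'c' => DIFFER
  Position 4: 'e' vs 'e' => same
  Position 5: 'c' vs 'e' => DIFFER
Positions that differ: 5

5


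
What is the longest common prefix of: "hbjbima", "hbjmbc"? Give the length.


Words: hbjbima, hbjmbc
  Position 0: all 'h' => match
  Position 1: all 'b' => match
  Position 2: all 'j' => match
  Position 3: ('b', 'm') => mismatch, stop
LCP = "hbj" (length 3)

3


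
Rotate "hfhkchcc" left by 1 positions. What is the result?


Input: "hfhkchcc", rotate left by 1
First 1 characters: "h"
Remaining characters: "fhkchcc"
Concatenate remaining + first: "fhkchcc" + "h" = "fhkchcch"

fhkchcch


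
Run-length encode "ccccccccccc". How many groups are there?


Input: ccccccccccc
Scanning for consecutive runs:
  Group 1: 'c' x 11 (positions 0-10)
Total groups: 1

1


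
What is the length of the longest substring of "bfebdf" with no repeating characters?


Input: "bfebdf"
Sliding window (track last position of each char):
  Position 0 ('b'): window [0,0] length 1 -- new best
  Position 1 ('f'): window [0,1] length 2 -- new best
  Position 2 ('e'): window [0,2] length 3 -- new best
  Position 3 ('b'): repeat (last at 0), move window start to 1
  Position 3 ('b'): window [1,3] length 3
  Position 4 ('d'): window [1,4] length 4 -- new best
  Position 5 ('f'): repeat (last at 1), move window start to 2
  Position 5 ('f'): window [2,5] length 4
Longest substring with no repeats: "febd" with length 4

4


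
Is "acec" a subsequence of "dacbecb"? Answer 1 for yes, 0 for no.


Check if "acec" is a subsequence of "dacbecb"
Greedy scan:
  Position 0 ('d'): no match needed
  Position 1 ('a'): matches sub[0] = 'a'
  Position 2 ('c'): matches sub[1] = 'c'
  Position 3 ('b'): no match needed
  Position 4 ('e'): matches sub[2] = 'e'
  Position 5 ('c'): matches sub[3] = 'c'
  Position 6 ('b'): no match needed
All 4 characters matched => is a subsequence

1


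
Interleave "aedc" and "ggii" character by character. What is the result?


Interleaving "aedc" and "ggii":
  Position 0: 'a' from first, 'g' from second => "ag"
  Position 1: 'e' from first, 'g' from second => "eg"
  Position 2: 'd' from first, 'i' from second => "di"
  Position 3: 'c' from first, 'i' from second => "ci"
Result: agegdici

agegdici


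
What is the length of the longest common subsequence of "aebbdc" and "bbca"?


LCS of "aebbdc" and "bbca"
DP table:
           b    b    c    a
      0    0    0    0    0
  a   0    0    0    0    1
  e   0    0    0    0    1
  b   0    1    1    1    1
  b   0    1    2    2    2
  d   0    1    2    2    2
  c   0    1    2    3    3
LCS length = dp[6][4] = 3

3


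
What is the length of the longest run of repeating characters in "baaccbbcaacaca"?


Input: "baaccbbcaacaca"
Scanning for longest run:
  Position 1 ('a'): new char, reset run to 1
  Position 2 ('a'): continues run of 'a', length=2
  Position 3 ('c'): new char, reset run to 1
  Position 4 ('c'): continues run of 'c', length=2
  Position 5 ('b'): new char, reset run to 1
  Position 6 ('b'): continues run of 'b', length=2
  Position 7 ('c'): new char, reset run to 1
  Position 8 ('a'): new char, reset run to 1
  Position 9 ('a'): continues run of 'a', length=2
  Position 10 ('c'): new char, reset run to 1
  Position 11 ('a'): new char, reset run to 1
  Position 12 ('c'): new char, reset run to 1
  Position 13 ('a'): new char, reset run to 1
Longest run: 'a' with length 2

2


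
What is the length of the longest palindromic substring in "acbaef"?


Input: "acbaef"
Checking substrings for palindromes:
  No multi-char palindromic substrings found
Longest palindromic substring: "a" with length 1

1


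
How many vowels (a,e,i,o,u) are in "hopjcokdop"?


Input: hopjcokdop
Checking each character:
  'h' at position 0: consonant
  'o' at position 1: vowel (running total: 1)
  'p' at position 2: consonant
  'j' at position 3: consonant
  'c' at position 4: consonant
  'o' at position 5: vowel (running total: 2)
  'k' at position 6: consonant
  'd' at position 7: consonant
  'o' at position 8: vowel (running total: 3)
  'p' at position 9: consonant
Total vowels: 3

3


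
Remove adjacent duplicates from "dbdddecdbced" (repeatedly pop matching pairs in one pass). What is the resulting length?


Input: dbdddecdbced
Stack-based adjacent duplicate removal:
  Read 'd': push. Stack: d
  Read 'b': push. Stack: db
  Read 'd': push. Stack: dbd
  Read 'd': matches stack top 'd' => pop. Stack: db
  Read 'd': push. Stack: dbd
  Read 'e': push. Stack: dbde
  Read 'c': push. Stack: dbdec
  Read 'd': push. Stack: dbdecd
  Read 'b': push. Stack: dbdecdb
  Read 'c': push. Stack: dbdecdbc
  Read 'e': push. Stack: dbdecdbce
  Read 'd': push. Stack: dbdecdbced
Final stack: "dbdecdbced" (length 10)

10


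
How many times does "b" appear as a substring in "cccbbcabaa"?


Searching for "b" in "cccbbcabaa"
Scanning each position:
  Position 0: "c" => no
  Position 1: "c" => no
  Position 2: "c" => no
  Position 3: "b" => MATCH
  Position 4: "b" => MATCH
  Position 5: "c" => no
  Position 6: "a" => no
  Position 7: "b" => MATCH
  Position 8: "a" => no
  Position 9: "a" => no
Total occurrences: 3

3


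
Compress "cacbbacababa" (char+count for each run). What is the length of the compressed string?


Input: cacbbacababa
Runs:
  'c' x 1 => "c1"
  'a' x 1 => "a1"
  'c' x 1 => "c1"
  'b' x 2 => "b2"
  'a' x 1 => "a1"
  'c' x 1 => "c1"
  'a' x 1 => "a1"
  'b' x 1 => "b1"
  'a' x 1 => "a1"
  'b' x 1 => "b1"
  'a' x 1 => "a1"
Compressed: "c1a1c1b2a1c1a1b1a1b1a1"
Compressed length: 22

22


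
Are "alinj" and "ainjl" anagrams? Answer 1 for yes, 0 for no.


Strings: "alinj", "ainjl"
Sorted first:  aijln
Sorted second: aijln
Sorted forms match => anagrams

1


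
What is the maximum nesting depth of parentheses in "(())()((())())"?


Input: "(())()((())())"
Tracking depth:
  Position 0 '(': depth becomes 1
  Position 1 '(': depth becomes 2
  Position 2 ')': depth becomes 1
  Position 3 ')': depth becomes 0
  Position 4 '(': depth becomes 1
  Position 5 ')': depth becomes 0
  Position 6 '(': depth becomes 1
  Position 7 '(': depth becomes 2
  Position 8 '(': depth becomes 3
  Position 9 ')': depth becomes 2
  Position 10 ')': depth becomes 1
  Position 11 '(': depth becomes 2
  Position 12 ')': depth becomes 1
  Position 13 ')': depth becomes 0
Maximum depth reached: 3

3


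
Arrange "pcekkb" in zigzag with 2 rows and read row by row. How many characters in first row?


Zigzag "pcekkb" into 2 rows:
Placing characters:
  'p' => row 0
  'c' => row 1
  'e' => row 0
  'k' => row 1
  'k' => row 0
  'b' => row 1
Rows:
  Row 0: "pek"
  Row 1: "ckb"
First row length: 3

3


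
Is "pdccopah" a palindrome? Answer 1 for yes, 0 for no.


Input: pdccopah
Reversed: hapoccdp
  Compare pos 0 ('p') with pos 7 ('h'): MISMATCH
  Compare pos 1 ('d') with pos 6 ('a'): MISMATCH
  Compare pos 2 ('c') with pos 5 ('p'): MISMATCH
  Compare pos 3 ('c') with pos 4 ('o'): MISMATCH
Result: not a palindrome

0


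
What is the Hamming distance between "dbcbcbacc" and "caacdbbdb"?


Comparing "dbcbcbacc" and "caacdbbdb" position by position:
  Position 0: 'd' vs 'c' => differ
  Position 1: 'b' vs 'a' => differ
  Position 2: 'c' vs 'a' => differ
  Position 3: 'b' vs 'c' => differ
  Position 4: 'c' vs 'd' => differ
  Position 5: 'b' vs 'b' => same
  Position 6: 'a' vs 'b' => differ
  Position 7: 'c' vs 'd' => differ
  Position 8: 'c' vs 'b' => differ
Total differences (Hamming distance): 8

8


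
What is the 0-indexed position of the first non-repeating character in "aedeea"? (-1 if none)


Input: aedeea
Character frequencies:
  'a': 2
  'd': 1
  'e': 3
Scanning left to right for freq == 1:
  Position 0 ('a'): freq=2, skip
  Position 1 ('e'): freq=3, skip
  Position 2 ('d'): unique! => answer = 2

2


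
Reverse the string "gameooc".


Input: gameooc
Reading characters right to left:
  Position 6: 'c'
  Position 5: 'o'
  Position 4: 'o'
  Position 3: 'e'
  Position 2: 'm'
  Position 1: 'a'
  Position 0: 'g'
Reversed: cooemag

cooemag


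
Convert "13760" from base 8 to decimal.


Input: "13760" in base 8
Positional expansion:
  Digit '1' (value 1) x 8^4 = 4096
  Digit '3' (value 3) x 8^3 = 1536
  Digit '7' (value 7) x 8^2 = 448
  Digit '6' (value 6) x 8^1 = 48
  Digit '0' (value 0) x 8^0 = 0
Sum = 6128

6128


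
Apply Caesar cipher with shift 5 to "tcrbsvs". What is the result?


Caesar cipher: shift "tcrbsvs" by 5
  't' (pos 19) + 5 = pos 24 = 'y'
  'c' (pos 2) + 5 = pos 7 = 'h'
  'r' (pos 17) + 5 = pos 22 = 'w'
  'b' (pos 1) + 5 = pos 6 = 'g'
  's' (pos 18) + 5 = pos 23 = 'x'
  'v' (pos 21) + 5 = pos 0 = 'a'
  's' (pos 18) + 5 = pos 23 = 'x'
Result: yhwgxax

yhwgxax


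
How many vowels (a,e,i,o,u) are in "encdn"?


Input: encdn
Checking each character:
  'e' at position 0: vowel (running total: 1)
  'n' at position 1: consonant
  'c' at position 2: consonant
  'd' at position 3: consonant
  'n' at position 4: consonant
Total vowels: 1

1


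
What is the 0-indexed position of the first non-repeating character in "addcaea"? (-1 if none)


Input: addcaea
Character frequencies:
  'a': 3
  'c': 1
  'd': 2
  'e': 1
Scanning left to right for freq == 1:
  Position 0 ('a'): freq=3, skip
  Position 1 ('d'): freq=2, skip
  Position 2 ('d'): freq=2, skip
  Position 3 ('c'): unique! => answer = 3

3


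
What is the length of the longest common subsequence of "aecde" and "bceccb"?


LCS of "aecde" and "bceccb"
DP table:
           b    c    e    c    c    b
      0    0    0    0    0    0    0
  a   0    0    0    0    0    0    0
  e   0    0    0    1    1    1    1
  c   0    0    1    1    2    2    2
  d   0    0    1    1    2    2    2
  e   0    0    1    2    2    2    2
LCS length = dp[5][6] = 2

2


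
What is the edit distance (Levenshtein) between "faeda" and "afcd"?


Computing edit distance: "faeda" -> "afcd"
DP table:
           a    f    c    d
      0    1    2    3    4
  f   1    1    1    2    3
  a   2    1    2    2    3
  e   3    2    2    3    3
  d   4    3    3    3    3
  a   5    4    4    4    4
Edit distance = dp[5][4] = 4

4


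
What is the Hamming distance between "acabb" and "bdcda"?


Comparing "acabb" and "bdcda" position by position:
  Position 0: 'a' vs 'b' => differ
  Position 1: 'c' vs 'd' => differ
  Position 2: 'a' vs 'c' => differ
  Position 3: 'b' vs 'd' => differ
  Position 4: 'b' vs 'a' => differ
Total differences (Hamming distance): 5

5


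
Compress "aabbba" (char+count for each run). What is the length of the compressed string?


Input: aabbba
Runs:
  'a' x 2 => "a2"
  'b' x 3 => "b3"
  'a' x 1 => "a1"
Compressed: "a2b3a1"
Compressed length: 6

6


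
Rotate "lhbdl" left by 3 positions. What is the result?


Input: "lhbdl", rotate left by 3
First 3 characters: "lhb"
Remaining characters: "dl"
Concatenate remaining + first: "dl" + "lhb" = "dllhb"

dllhb


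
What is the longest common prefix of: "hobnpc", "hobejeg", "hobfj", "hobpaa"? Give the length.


Words: hobnpc, hobejeg, hobfj, hobpaa
  Position 0: all 'h' => match
  Position 1: all 'o' => match
  Position 2: all 'b' => match
  Position 3: ('n', 'e', 'f', 'p') => mismatch, stop
LCP = "hob" (length 3)

3


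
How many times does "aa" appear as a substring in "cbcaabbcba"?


Searching for "aa" in "cbcaabbcba"
Scanning each position:
  Position 0: "cb" => no
  Position 1: "bc" => no
  Position 2: "ca" => no
  Position 3: "aa" => MATCH
  Position 4: "ab" => no
  Position 5: "bb" => no
  Position 6: "bc" => no
  Position 7: "cb" => no
  Position 8: "ba" => no
Total occurrences: 1

1


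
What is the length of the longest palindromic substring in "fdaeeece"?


Input: "fdaeeece"
Checking substrings for palindromes:
  [3:6] "eee" (len 3) => palindrome
  [5:8] "ece" (len 3) => palindrome
  [3:5] "ee" (len 2) => palindrome
  [4:6] "ee" (len 2) => palindrome
Longest palindromic substring: "eee" with length 3

3


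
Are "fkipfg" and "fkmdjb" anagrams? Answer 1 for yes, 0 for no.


Strings: "fkipfg", "fkmdjb"
Sorted first:  ffgikp
Sorted second: bdfjkm
Differ at position 0: 'f' vs 'b' => not anagrams

0


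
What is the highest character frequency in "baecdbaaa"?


Input: baecdbaaa
Character counts:
  'a': 4
  'b': 2
  'c': 1
  'd': 1
  'e': 1
Maximum frequency: 4

4


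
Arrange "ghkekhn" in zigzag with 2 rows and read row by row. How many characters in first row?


Zigzag "ghkekhn" into 2 rows:
Placing characters:
  'g' => row 0
  'h' => row 1
  'k' => row 0
  'e' => row 1
  'k' => row 0
  'h' => row 1
  'n' => row 0
Rows:
  Row 0: "gkkn"
  Row 1: "heh"
First row length: 4

4


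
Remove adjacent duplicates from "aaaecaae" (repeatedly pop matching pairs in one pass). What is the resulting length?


Input: aaaecaae
Stack-based adjacent duplicate removal:
  Read 'a': push. Stack: a
  Read 'a': matches stack top 'a' => pop. Stack: (empty)
  Read 'a': push. Stack: a
  Read 'e': push. Stack: ae
  Read 'c': push. Stack: aec
  Read 'a': push. Stack: aeca
  Read 'a': matches stack top 'a' => pop. Stack: aec
  Read 'e': push. Stack: aece
Final stack: "aece" (length 4)

4


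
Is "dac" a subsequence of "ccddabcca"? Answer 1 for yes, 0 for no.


Check if "dac" is a subsequence of "ccddabcca"
Greedy scan:
  Position 0 ('c'): no match needed
  Position 1 ('c'): no match needed
  Position 2 ('d'): matches sub[0] = 'd'
  Position 3 ('d'): no match needed
  Position 4 ('a'): matches sub[1] = 'a'
  Position 5 ('b'): no match needed
  Position 6 ('c'): matches sub[2] = 'c'
  Position 7 ('c'): no match needed
  Position 8 ('a'): no match needed
All 3 characters matched => is a subsequence

1


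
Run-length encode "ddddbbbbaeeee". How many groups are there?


Input: ddddbbbbaeeee
Scanning for consecutive runs:
  Group 1: 'd' x 4 (positions 0-3)
  Group 2: 'b' x 4 (positions 4-7)
  Group 3: 'a' x 1 (positions 8-8)
  Group 4: 'e' x 4 (positions 9-12)
Total groups: 4

4


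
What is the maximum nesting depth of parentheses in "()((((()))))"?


Input: "()((((()))))"
Tracking depth:
  Position 0 '(': depth becomes 1
  Position 1 ')': depth becomes 0
  Position 2 '(': depth becomes 1
  Position 3 '(': depth becomes 2
  Position 4 '(': depth becomes 3
  Position 5 '(': depth becomes 4
  Position 6 '(': depth becomes 5
  Position 7 ')': depth becomes 4
  Position 8 ')': depth becomes 3
  Position 9 ')': depth becomes 2
  Position 10 ')': depth becomes 1
  Position 11 ')': depth becomes 0
Maximum depth reached: 5

5


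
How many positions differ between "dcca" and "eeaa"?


Comparing "dcca" and "eeaa" position by position:
  Position 0: 'd' vs 'e' => DIFFER
  Position 1: 'c' vs 'e' => DIFFER
  Position 2: 'c' vs 'a' => DIFFER
  Position 3: 'a' vs 'a' => same
Positions that differ: 3

3


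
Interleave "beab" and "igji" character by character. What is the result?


Interleaving "beab" and "igji":
  Position 0: 'b' from first, 'i' from second => "bi"
  Position 1: 'e' from first, 'g' from second => "eg"
  Position 2: 'a' from first, 'j' from second => "aj"
  Position 3: 'b' from first, 'i' from second => "bi"
Result: biegajbi

biegajbi


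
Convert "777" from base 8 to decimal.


Input: "777" in base 8
Positional expansion:
  Digit '7' (value 7) x 8^2 = 448
  Digit '7' (value 7) x 8^1 = 56
  Digit '7' (value 7) x 8^0 = 7
Sum = 511

511


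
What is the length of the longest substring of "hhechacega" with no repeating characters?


Input: "hhechacega"
Sliding window (track last position of each char):
  Position 0 ('h'): window [0,0] length 1 -- new best
  Position 1 ('h'): repeat (last at 0), move window start to 1
  Position 1 ('h'): window [1,1] length 1
  Position 2 ('e'): window [1,2] length 2 -- new best
  Position 3 ('c'): window [1,3] length 3 -- new best
  Position 4 ('h'): repeat (last at 1), move window start to 2
  Position 4 ('h'): window [2,4] length 3
  Position 5 ('a'): window [2,5] length 4 -- new best
  Position 6 ('c'): repeat (last at 3), move window start to 4
  Position 6 ('c'): window [4,6] length 3
  Position 7 ('e'): window [4,7] length 4
  Position 8 ('g'): window [4,8] length 5 -- new best
  Position 9 ('a'): repeat (last at 5), move window start to 6
  Position 9 ('a'): window [6,9] length 4
Longest substring with no repeats: "haceg" with length 5

5


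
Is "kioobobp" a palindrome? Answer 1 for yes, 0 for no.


Input: kioobobp
Reversed: pbobooik
  Compare pos 0 ('k') with pos 7 ('p'): MISMATCH
  Compare pos 1 ('i') with pos 6 ('b'): MISMATCH
  Compare pos 2 ('o') with pos 5 ('o'): match
  Compare pos 3 ('o') with pos 4 ('b'): MISMATCH
Result: not a palindrome

0


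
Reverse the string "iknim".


Input: iknim
Reading characters right to left:
  Position 4: 'm'
  Position 3: 'i'
  Position 2: 'n'
  Position 1: 'k'
  Position 0: 'i'
Reversed: minki

minki


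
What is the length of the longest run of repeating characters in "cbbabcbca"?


Input: "cbbabcbca"
Scanning for longest run:
  Position 1 ('b'): new char, reset run to 1
  Position 2 ('b'): continues run of 'b', length=2
  Position 3 ('a'): new char, reset run to 1
  Position 4 ('b'): new char, reset run to 1
  Position 5 ('c'): new char, reset run to 1
  Position 6 ('b'): new char, reset run to 1
  Position 7 ('c'): new char, reset run to 1
  Position 8 ('a'): new char, reset run to 1
Longest run: 'b' with length 2

2


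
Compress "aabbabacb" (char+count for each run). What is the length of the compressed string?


Input: aabbabacb
Runs:
  'a' x 2 => "a2"
  'b' x 2 => "b2"
  'a' x 1 => "a1"
  'b' x 1 => "b1"
  'a' x 1 => "a1"
  'c' x 1 => "c1"
  'b' x 1 => "b1"
Compressed: "a2b2a1b1a1c1b1"
Compressed length: 14

14


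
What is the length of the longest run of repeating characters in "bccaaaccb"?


Input: "bccaaaccb"
Scanning for longest run:
  Position 1 ('c'): new char, reset run to 1
  Position 2 ('c'): continues run of 'c', length=2
  Position 3 ('a'): new char, reset run to 1
  Position 4 ('a'): continues run of 'a', length=2
  Position 5 ('a'): continues run of 'a', length=3
  Position 6 ('c'): new char, reset run to 1
  Position 7 ('c'): continues run of 'c', length=2
  Position 8 ('b'): new char, reset run to 1
Longest run: 'a' with length 3

3


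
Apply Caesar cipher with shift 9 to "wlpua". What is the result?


Caesar cipher: shift "wlpua" by 9
  'w' (pos 22) + 9 = pos 5 = 'f'
  'l' (pos 11) + 9 = pos 20 = 'u'
  'p' (pos 15) + 9 = pos 24 = 'y'
  'u' (pos 20) + 9 = pos 3 = 'd'
  'a' (pos 0) + 9 = pos 9 = 'j'
Result: fuydj

fuydj


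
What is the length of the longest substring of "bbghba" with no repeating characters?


Input: "bbghba"
Sliding window (track last position of each char):
  Position 0 ('b'): window [0,0] length 1 -- new best
  Position 1 ('b'): repeat (last at 0), move window start to 1
  Position 1 ('b'): window [1,1] length 1
  Position 2 ('g'): window [1,2] length 2 -- new best
  Position 3 ('h'): window [1,3] length 3 -- new best
  Position 4 ('b'): repeat (last at 1), move window start to 2
  Position 4 ('b'): window [2,4] length 3
  Position 5 ('a'): window [2,5] length 4 -- new best
Longest substring with no repeats: "ghba" with length 4

4


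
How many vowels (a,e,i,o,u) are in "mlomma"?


Input: mlomma
Checking each character:
  'm' at position 0: consonant
  'l' at position 1: consonant
  'o' at position 2: vowel (running total: 1)
  'm' at position 3: consonant
  'm' at position 4: consonant
  'a' at position 5: vowel (running total: 2)
Total vowels: 2

2


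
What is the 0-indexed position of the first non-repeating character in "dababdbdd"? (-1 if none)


Input: dababdbdd
Character frequencies:
  'a': 2
  'b': 3
  'd': 4
Scanning left to right for freq == 1:
  Position 0 ('d'): freq=4, skip
  Position 1 ('a'): freq=2, skip
  Position 2 ('b'): freq=3, skip
  Position 3 ('a'): freq=2, skip
  Position 4 ('b'): freq=3, skip
  Position 5 ('d'): freq=4, skip
  Position 6 ('b'): freq=3, skip
  Position 7 ('d'): freq=4, skip
  Position 8 ('d'): freq=4, skip
  No unique character found => answer = -1

-1


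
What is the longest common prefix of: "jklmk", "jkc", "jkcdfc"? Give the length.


Words: jklmk, jkc, jkcdfc
  Position 0: all 'j' => match
  Position 1: all 'k' => match
  Position 2: ('l', 'c', 'c') => mismatch, stop
LCP = "jk" (length 2)

2


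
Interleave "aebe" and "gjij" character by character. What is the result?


Interleaving "aebe" and "gjij":
  Position 0: 'a' from first, 'g' from second => "ag"
  Position 1: 'e' from first, 'j' from second => "ej"
  Position 2: 'b' from first, 'i' from second => "bi"
  Position 3: 'e' from first, 'j' from second => "ej"
Result: agejbiej

agejbiej


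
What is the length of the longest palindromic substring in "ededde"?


Input: "ededde"
Checking substrings for palindromes:
  [2:6] "edde" (len 4) => palindrome
  [0:3] "ede" (len 3) => palindrome
  [1:4] "ded" (len 3) => palindrome
  [3:5] "dd" (len 2) => palindrome
Longest palindromic substring: "edde" with length 4

4


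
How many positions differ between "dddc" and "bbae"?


Comparing "dddc" and "bbae" position by position:
  Position 0: 'd' vs 'b' => DIFFER
  Position 1: 'd' vs 'b' => DIFFER
  Position 2: 'd' vs 'a' => DIFFER
  Position 3: 'c' vs 'e' => DIFFER
Positions that differ: 4

4


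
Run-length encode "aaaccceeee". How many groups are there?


Input: aaaccceeee
Scanning for consecutive runs:
  Group 1: 'a' x 3 (positions 0-2)
  Group 2: 'c' x 3 (positions 3-5)
  Group 3: 'e' x 4 (positions 6-9)
Total groups: 3

3


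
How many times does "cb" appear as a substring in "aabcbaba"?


Searching for "cb" in "aabcbaba"
Scanning each position:
  Position 0: "aa" => no
  Position 1: "ab" => no
  Position 2: "bc" => no
  Position 3: "cb" => MATCH
  Position 4: "ba" => no
  Position 5: "ab" => no
  Position 6: "ba" => no
Total occurrences: 1

1


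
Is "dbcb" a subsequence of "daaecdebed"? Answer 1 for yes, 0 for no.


Check if "dbcb" is a subsequence of "daaecdebed"
Greedy scan:
  Position 0 ('d'): matches sub[0] = 'd'
  Position 1 ('a'): no match needed
  Position 2 ('a'): no match needed
  Position 3 ('e'): no match needed
  Position 4 ('c'): no match needed
  Position 5 ('d'): no match needed
  Position 6 ('e'): no match needed
  Position 7 ('b'): matches sub[1] = 'b'
  Position 8 ('e'): no match needed
  Position 9 ('d'): no match needed
Only matched 2/4 characters => not a subsequence

0


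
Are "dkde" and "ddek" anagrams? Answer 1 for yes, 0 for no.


Strings: "dkde", "ddek"
Sorted first:  ddek
Sorted second: ddek
Sorted forms match => anagrams

1


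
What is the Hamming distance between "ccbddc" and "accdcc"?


Comparing "ccbddc" and "accdcc" position by position:
  Position 0: 'c' vs 'a' => differ
  Position 1: 'c' vs 'c' => same
  Position 2: 'b' vs 'c' => differ
  Position 3: 'd' vs 'd' => same
  Position 4: 'd' vs 'c' => differ
  Position 5: 'c' vs 'c' => same
Total differences (Hamming distance): 3

3


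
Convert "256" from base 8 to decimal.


Input: "256" in base 8
Positional expansion:
  Digit '2' (value 2) x 8^2 = 128
  Digit '5' (value 5) x 8^1 = 40
  Digit '6' (value 6) x 8^0 = 6
Sum = 174

174


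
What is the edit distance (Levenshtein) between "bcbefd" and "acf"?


Computing edit distance: "bcbefd" -> "acf"
DP table:
           a    c    f
      0    1    2    3
  b   1    1    2    3
  c   2    2    1    2
  b   3    3    2    2
  e   4    4    3    3
  f   5    5    4    3
  d   6    6    5    4
Edit distance = dp[6][3] = 4

4


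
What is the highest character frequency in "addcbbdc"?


Input: addcbbdc
Character counts:
  'a': 1
  'b': 2
  'c': 2
  'd': 3
Maximum frequency: 3

3


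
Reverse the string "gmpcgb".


Input: gmpcgb
Reading characters right to left:
  Position 5: 'b'
  Position 4: 'g'
  Position 3: 'c'
  Position 2: 'p'
  Position 1: 'm'
  Position 0: 'g'
Reversed: bgcpmg

bgcpmg


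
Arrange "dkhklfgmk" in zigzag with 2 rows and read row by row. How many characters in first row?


Zigzag "dkhklfgmk" into 2 rows:
Placing characters:
  'd' => row 0
  'k' => row 1
  'h' => row 0
  'k' => row 1
  'l' => row 0
  'f' => row 1
  'g' => row 0
  'm' => row 1
  'k' => row 0
Rows:
  Row 0: "dhlgk"
  Row 1: "kkfm"
First row length: 5

5


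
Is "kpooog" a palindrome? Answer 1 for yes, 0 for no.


Input: kpooog
Reversed: gooopk
  Compare pos 0 ('k') with pos 5 ('g'): MISMATCH
  Compare pos 1 ('p') with pos 4 ('o'): MISMATCH
  Compare pos 2 ('o') with pos 3 ('o'): match
Result: not a palindrome

0


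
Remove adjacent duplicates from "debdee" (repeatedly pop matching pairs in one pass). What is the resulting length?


Input: debdee
Stack-based adjacent duplicate removal:
  Read 'd': push. Stack: d
  Read 'e': push. Stack: de
  Read 'b': push. Stack: deb
  Read 'd': push. Stack: debd
  Read 'e': push. Stack: debde
  Read 'e': matches stack top 'e' => pop. Stack: debd
Final stack: "debd" (length 4)

4


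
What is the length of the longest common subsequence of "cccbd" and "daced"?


LCS of "cccbd" and "daced"
DP table:
           d    a    c    e    d
      0    0    0    0    0    0
  c   0    0    0    1    1    1
  c   0    0    0    1    1    1
  c   0    0    0    1    1    1
  b   0    0    0    1    1    1
  d   0    1    1    1    1    2
LCS length = dp[5][5] = 2

2


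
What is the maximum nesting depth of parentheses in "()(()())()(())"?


Input: "()(()())()(())"
Tracking depth:
  Position 0 '(': depth becomes 1
  Position 1 ')': depth becomes 0
  Position 2 '(': depth becomes 1
  Position 3 '(': depth becomes 2
  Position 4 ')': depth becomes 1
  Position 5 '(': depth becomes 2
  Position 6 ')': depth becomes 1
  Position 7 ')': depth becomes 0
  Position 8 '(': depth becomes 1
  Position 9 ')': depth becomes 0
  Position 10 '(': depth becomes 1
  Position 11 '(': depth becomes 2
  Position 12 ')': depth becomes 1
  Position 13 ')': depth becomes 0
Maximum depth reached: 2

2


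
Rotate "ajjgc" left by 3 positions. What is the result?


Input: "ajjgc", rotate left by 3
First 3 characters: "ajj"
Remaining characters: "gc"
Concatenate remaining + first: "gc" + "ajj" = "gcajj"

gcajj


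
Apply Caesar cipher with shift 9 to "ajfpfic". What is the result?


Caesar cipher: shift "ajfpfic" by 9
  'a' (pos 0) + 9 = pos 9 = 'j'
  'j' (pos 9) + 9 = pos 18 = 's'
  'f' (pos 5) + 9 = pos 14 = 'o'
  'p' (pos 15) + 9 = pos 24 = 'y'
  'f' (pos 5) + 9 = pos 14 = 'o'
  'i' (pos 8) + 9 = pos 17 = 'r'
  'c' (pos 2) + 9 = pos 11 = 'l'
Result: jsoyorl

jsoyorl


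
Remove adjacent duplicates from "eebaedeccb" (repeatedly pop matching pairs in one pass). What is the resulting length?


Input: eebaedeccb
Stack-based adjacent duplicate removal:
  Read 'e': push. Stack: e
  Read 'e': matches stack top 'e' => pop. Stack: (empty)
  Read 'b': push. Stack: b
  Read 'a': push. Stack: ba
  Read 'e': push. Stack: bae
  Read 'd': push. Stack: baed
  Read 'e': push. Stack: baede
  Read 'c': push. Stack: baedec
  Read 'c': matches stack top 'c' => pop. Stack: baede
  Read 'b': push. Stack: baedeb
Final stack: "baedeb" (length 6)

6


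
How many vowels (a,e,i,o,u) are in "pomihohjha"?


Input: pomihohjha
Checking each character:
  'p' at position 0: consonant
  'o' at position 1: vowel (running total: 1)
  'm' at position 2: consonant
  'i' at position 3: vowel (running total: 2)
  'h' at position 4: consonant
  'o' at position 5: vowel (running total: 3)
  'h' at position 6: consonant
  'j' at position 7: consonant
  'h' at position 8: consonant
  'a' at position 9: vowel (running total: 4)
Total vowels: 4

4


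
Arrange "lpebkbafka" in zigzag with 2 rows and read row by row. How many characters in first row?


Zigzag "lpebkbafka" into 2 rows:
Placing characters:
  'l' => row 0
  'p' => row 1
  'e' => row 0
  'b' => row 1
  'k' => row 0
  'b' => row 1
  'a' => row 0
  'f' => row 1
  'k' => row 0
  'a' => row 1
Rows:
  Row 0: "lekak"
  Row 1: "pbbfa"
First row length: 5

5


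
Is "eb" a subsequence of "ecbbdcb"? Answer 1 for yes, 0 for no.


Check if "eb" is a subsequence of "ecbbdcb"
Greedy scan:
  Position 0 ('e'): matches sub[0] = 'e'
  Position 1 ('c'): no match needed
  Position 2 ('b'): matches sub[1] = 'b'
  Position 3 ('b'): no match needed
  Position 4 ('d'): no match needed
  Position 5 ('c'): no match needed
  Position 6 ('b'): no match needed
All 2 characters matched => is a subsequence

1


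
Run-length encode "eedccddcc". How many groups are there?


Input: eedccddcc
Scanning for consecutive runs:
  Group 1: 'e' x 2 (positions 0-1)
  Group 2: 'd' x 1 (positions 2-2)
  Group 3: 'c' x 2 (positions 3-4)
  Group 4: 'd' x 2 (positions 5-6)
  Group 5: 'c' x 2 (positions 7-8)
Total groups: 5

5


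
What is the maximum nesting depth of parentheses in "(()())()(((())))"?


Input: "(()())()(((())))"
Tracking depth:
  Position 0 '(': depth becomes 1
  Position 1 '(': depth becomes 2
  Position 2 ')': depth becomes 1
  Position 3 '(': depth becomes 2
  Position 4 ')': depth becomes 1
  Position 5 ')': depth becomes 0
  Position 6 '(': depth becomes 1
  Position 7 ')': depth becomes 0
  Position 8 '(': depth becomes 1
  Position 9 '(': depth becomes 2
  Position 10 '(': depth becomes 3
  Position 11 '(': depth becomes 4
  Position 12 ')': depth becomes 3
  Position 13 ')': depth becomes 2
  Position 14 ')': depth becomes 1
  Position 15 ')': depth becomes 0
Maximum depth reached: 4

4


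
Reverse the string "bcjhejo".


Input: bcjhejo
Reading characters right to left:
  Position 6: 'o'
  Position 5: 'j'
  Position 4: 'e'
  Position 3: 'h'
  Position 2: 'j'
  Position 1: 'c'
  Position 0: 'b'
Reversed: ojehjcb

ojehjcb


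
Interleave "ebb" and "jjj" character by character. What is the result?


Interleaving "ebb" and "jjj":
  Position 0: 'e' from first, 'j' from second => "ej"
  Position 1: 'b' from first, 'j' from second => "bj"
  Position 2: 'b' from first, 'j' from second => "bj"
Result: ejbjbj

ejbjbj


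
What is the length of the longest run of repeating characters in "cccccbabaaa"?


Input: "cccccbabaaa"
Scanning for longest run:
  Position 1 ('c'): continues run of 'c', length=2
  Position 2 ('c'): continues run of 'c', length=3
  Position 3 ('c'): continues run of 'c', length=4
  Position 4 ('c'): continues run of 'c', length=5
  Position 5 ('b'): new char, reset run to 1
  Position 6 ('a'): new char, reset run to 1
  Position 7 ('b'): new char, reset run to 1
  Position 8 ('a'): new char, reset run to 1
  Position 9 ('a'): continues run of 'a', length=2
  Position 10 ('a'): continues run of 'a', length=3
Longest run: 'c' with length 5

5


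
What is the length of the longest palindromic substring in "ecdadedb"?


Input: "ecdadedb"
Checking substrings for palindromes:
  [2:5] "dad" (len 3) => palindrome
  [4:7] "ded" (len 3) => palindrome
Longest palindromic substring: "dad" with length 3

3


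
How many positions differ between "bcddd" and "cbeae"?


Comparing "bcddd" and "cbeae" position by position:
  Position 0: 'b' vs 'c' => DIFFER
  Position 1: 'c' vs 'b' => DIFFER
  Position 2: 'd' vs 'e' => DIFFER
  Position 3: 'd' vs 'a' => DIFFER
  Position 4: 'd' vs 'e' => DIFFER
Positions that differ: 5

5


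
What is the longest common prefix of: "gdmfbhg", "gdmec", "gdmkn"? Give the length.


Words: gdmfbhg, gdmec, gdmkn
  Position 0: all 'g' => match
  Position 1: all 'd' => match
  Position 2: all 'm' => match
  Position 3: ('f', 'e', 'k') => mismatch, stop
LCP = "gdm" (length 3)

3


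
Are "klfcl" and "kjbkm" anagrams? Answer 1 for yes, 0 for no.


Strings: "klfcl", "kjbkm"
Sorted first:  cfkll
Sorted second: bjkkm
Differ at position 0: 'c' vs 'b' => not anagrams

0


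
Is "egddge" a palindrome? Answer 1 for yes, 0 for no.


Input: egddge
Reversed: egddge
  Compare pos 0 ('e') with pos 5 ('e'): match
  Compare pos 1 ('g') with pos 4 ('g'): match
  Compare pos 2 ('d') with pos 3 ('d'): match
Result: palindrome

1


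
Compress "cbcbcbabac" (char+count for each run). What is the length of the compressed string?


Input: cbcbcbabac
Runs:
  'c' x 1 => "c1"
  'b' x 1 => "b1"
  'c' x 1 => "c1"
  'b' x 1 => "b1"
  'c' x 1 => "c1"
  'b' x 1 => "b1"
  'a' x 1 => "a1"
  'b' x 1 => "b1"
  'a' x 1 => "a1"
  'c' x 1 => "c1"
Compressed: "c1b1c1b1c1b1a1b1a1c1"
Compressed length: 20

20
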